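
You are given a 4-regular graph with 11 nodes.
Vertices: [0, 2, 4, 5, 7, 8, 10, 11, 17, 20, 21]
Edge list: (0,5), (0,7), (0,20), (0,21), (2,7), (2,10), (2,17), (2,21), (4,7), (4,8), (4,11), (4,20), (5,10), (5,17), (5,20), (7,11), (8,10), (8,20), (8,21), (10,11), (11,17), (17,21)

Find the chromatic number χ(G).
χ(G) = 3

Clique number ω(G) = 3 (lower bound: χ ≥ ω).
The clique on [0, 5, 20] has size 3, forcing χ ≥ 3, and the coloring below uses 3 colors, so χ(G) = 3.
A valid 3-coloring: color 1: [0, 4, 10, 17]; color 2: [7, 20, 21]; color 3: [2, 5, 8, 11].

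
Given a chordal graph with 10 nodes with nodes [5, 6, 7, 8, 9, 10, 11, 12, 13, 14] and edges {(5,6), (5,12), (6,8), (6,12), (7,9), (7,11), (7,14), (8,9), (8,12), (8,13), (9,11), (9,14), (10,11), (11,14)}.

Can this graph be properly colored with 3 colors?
The clique on vertices [7, 9, 11, 14] has size 4 > 3, so it alone needs 4 colors.

No, G is not 3-colorable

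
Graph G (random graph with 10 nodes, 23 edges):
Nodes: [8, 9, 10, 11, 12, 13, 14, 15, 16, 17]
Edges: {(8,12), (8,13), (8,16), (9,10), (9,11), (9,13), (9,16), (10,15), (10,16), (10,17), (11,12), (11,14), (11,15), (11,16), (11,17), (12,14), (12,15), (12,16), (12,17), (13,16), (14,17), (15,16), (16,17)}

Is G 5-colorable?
Yes, G is 5-colorable

A valid 5-coloring: color 1: [14, 16]; color 2: [9, 12]; color 3: [8, 10, 11]; color 4: [13, 15, 17].
(χ(G) = 4 ≤ 5.)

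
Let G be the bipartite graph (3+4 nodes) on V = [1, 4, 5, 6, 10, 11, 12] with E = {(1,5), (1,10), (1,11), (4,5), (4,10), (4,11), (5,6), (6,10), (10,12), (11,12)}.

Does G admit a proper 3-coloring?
Yes, G is 3-colorable

A valid 3-coloring: color 1: [5, 10, 11]; color 2: [1, 4, 6, 12].
(χ(G) = 2 ≤ 3.)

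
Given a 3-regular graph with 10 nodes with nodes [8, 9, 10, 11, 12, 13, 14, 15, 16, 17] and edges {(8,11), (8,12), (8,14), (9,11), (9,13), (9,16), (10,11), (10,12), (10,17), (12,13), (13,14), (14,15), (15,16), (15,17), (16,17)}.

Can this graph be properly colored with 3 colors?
Yes, G is 3-colorable

A valid 3-coloring: color 1: [8, 9, 10, 15]; color 2: [11, 12, 14, 16]; color 3: [13, 17].
(χ(G) = 3 ≤ 3.)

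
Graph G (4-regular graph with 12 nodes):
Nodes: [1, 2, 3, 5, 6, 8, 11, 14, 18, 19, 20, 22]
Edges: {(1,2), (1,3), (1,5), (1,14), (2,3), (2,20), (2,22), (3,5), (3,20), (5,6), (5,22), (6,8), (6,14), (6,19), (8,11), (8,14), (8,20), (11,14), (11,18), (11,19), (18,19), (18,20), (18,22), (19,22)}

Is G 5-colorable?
Yes, G is 5-colorable

A valid 5-coloring: color 1: [1, 6, 11, 20, 22]; color 2: [2, 5, 14, 19]; color 3: [3, 8, 18].
(χ(G) = 3 ≤ 5.)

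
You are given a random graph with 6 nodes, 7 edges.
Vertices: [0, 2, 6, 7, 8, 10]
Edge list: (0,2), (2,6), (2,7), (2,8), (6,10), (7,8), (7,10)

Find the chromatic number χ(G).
χ(G) = 3

Clique number ω(G) = 3 (lower bound: χ ≥ ω).
The clique on [2, 7, 8] has size 3, forcing χ ≥ 3, and the coloring below uses 3 colors, so χ(G) = 3.
A valid 3-coloring: color 1: [2, 10]; color 2: [0, 6, 7]; color 3: [8].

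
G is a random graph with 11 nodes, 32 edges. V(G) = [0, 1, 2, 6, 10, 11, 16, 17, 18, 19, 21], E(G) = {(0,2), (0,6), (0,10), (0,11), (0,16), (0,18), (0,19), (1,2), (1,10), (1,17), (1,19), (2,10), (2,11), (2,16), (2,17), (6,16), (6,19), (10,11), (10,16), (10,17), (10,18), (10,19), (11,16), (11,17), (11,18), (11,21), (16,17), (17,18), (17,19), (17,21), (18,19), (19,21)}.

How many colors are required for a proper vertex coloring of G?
Clique number ω(G) = 5 (lower bound: χ ≥ ω).
The clique on [0, 2, 10, 11, 16] has size 5, forcing χ ≥ 5, and the coloring below uses 5 colors, so χ(G) = 5.
A valid 5-coloring: color 1: [6, 10, 21]; color 2: [0, 17]; color 3: [1, 11]; color 4: [2, 19]; color 5: [16, 18].

χ(G) = 5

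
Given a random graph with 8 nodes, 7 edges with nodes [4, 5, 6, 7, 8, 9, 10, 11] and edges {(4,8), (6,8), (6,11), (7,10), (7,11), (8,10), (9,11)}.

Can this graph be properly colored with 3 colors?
A valid 3-coloring: color 1: [5, 8, 11]; color 2: [4, 6, 7, 9]; color 3: [10].
(χ(G) = 3 ≤ 3.)

Yes, G is 3-colorable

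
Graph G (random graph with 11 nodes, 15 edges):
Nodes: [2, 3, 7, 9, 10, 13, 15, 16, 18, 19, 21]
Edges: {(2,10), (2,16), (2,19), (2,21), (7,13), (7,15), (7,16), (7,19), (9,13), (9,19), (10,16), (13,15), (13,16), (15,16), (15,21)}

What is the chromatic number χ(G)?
χ(G) = 4

Clique number ω(G) = 4 (lower bound: χ ≥ ω).
The clique on [7, 13, 15, 16] has size 4, forcing χ ≥ 4, and the coloring below uses 4 colors, so χ(G) = 4.
A valid 4-coloring: color 1: [3, 16, 18, 19, 21]; color 2: [2, 7, 9]; color 3: [10, 15]; color 4: [13].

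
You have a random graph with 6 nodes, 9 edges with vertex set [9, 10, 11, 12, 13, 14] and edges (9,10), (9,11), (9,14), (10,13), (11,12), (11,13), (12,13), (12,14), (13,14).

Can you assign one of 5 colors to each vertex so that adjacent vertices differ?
Yes, G is 5-colorable

A valid 5-coloring: color 1: [9, 13]; color 2: [10, 11, 14]; color 3: [12].
(χ(G) = 3 ≤ 5.)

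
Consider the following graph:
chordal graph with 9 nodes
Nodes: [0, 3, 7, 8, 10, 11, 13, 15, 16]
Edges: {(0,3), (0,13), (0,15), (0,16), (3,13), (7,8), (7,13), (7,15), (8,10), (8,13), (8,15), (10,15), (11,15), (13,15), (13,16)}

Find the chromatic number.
χ(G) = 4

Clique number ω(G) = 4 (lower bound: χ ≥ ω).
The clique on [7, 8, 13, 15] has size 4, forcing χ ≥ 4, and the coloring below uses 4 colors, so χ(G) = 4.
A valid 4-coloring: color 1: [10, 11, 13]; color 2: [3, 15, 16]; color 3: [0, 8]; color 4: [7].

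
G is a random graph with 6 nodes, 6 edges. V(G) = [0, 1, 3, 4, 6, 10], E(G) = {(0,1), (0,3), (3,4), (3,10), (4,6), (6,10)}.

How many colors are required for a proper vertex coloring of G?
χ(G) = 2

Clique number ω(G) = 2 (lower bound: χ ≥ ω).
The graph is bipartite (no odd cycle), so 2 colors suffice: χ(G) = 2.
A valid 2-coloring: color 1: [1, 3, 6]; color 2: [0, 4, 10].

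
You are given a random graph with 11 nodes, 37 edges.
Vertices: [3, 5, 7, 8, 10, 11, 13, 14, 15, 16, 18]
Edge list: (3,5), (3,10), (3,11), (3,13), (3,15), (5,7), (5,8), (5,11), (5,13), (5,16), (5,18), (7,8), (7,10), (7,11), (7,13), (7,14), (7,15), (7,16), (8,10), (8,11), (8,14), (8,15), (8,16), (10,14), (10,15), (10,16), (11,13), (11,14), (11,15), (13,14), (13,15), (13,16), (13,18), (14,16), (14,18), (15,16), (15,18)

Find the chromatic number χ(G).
χ(G) = 5

Clique number ω(G) = 5 (lower bound: χ ≥ ω).
The clique on [7, 8, 10, 14, 16] has size 5, forcing χ ≥ 5, and the coloring below uses 5 colors, so χ(G) = 5.
A valid 5-coloring: color 1: [8, 13]; color 2: [5, 14, 15]; color 3: [3, 7, 18]; color 4: [10, 11]; color 5: [16].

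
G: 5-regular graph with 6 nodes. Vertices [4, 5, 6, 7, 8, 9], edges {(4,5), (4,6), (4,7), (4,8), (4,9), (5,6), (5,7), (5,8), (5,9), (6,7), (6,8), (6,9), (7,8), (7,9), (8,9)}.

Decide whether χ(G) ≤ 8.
A valid 8-coloring: color 1: [6]; color 2: [5]; color 3: [9]; color 4: [4]; color 5: [7]; color 6: [8].
(χ(G) = 6 ≤ 8.)

Yes, G is 8-colorable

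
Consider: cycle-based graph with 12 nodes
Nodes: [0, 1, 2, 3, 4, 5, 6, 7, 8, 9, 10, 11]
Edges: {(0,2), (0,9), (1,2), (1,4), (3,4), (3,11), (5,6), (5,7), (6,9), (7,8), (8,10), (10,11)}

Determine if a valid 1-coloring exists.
Edge (0,9) forces its endpoints to differ, so 1 color is not enough.

No, G is not 1-colorable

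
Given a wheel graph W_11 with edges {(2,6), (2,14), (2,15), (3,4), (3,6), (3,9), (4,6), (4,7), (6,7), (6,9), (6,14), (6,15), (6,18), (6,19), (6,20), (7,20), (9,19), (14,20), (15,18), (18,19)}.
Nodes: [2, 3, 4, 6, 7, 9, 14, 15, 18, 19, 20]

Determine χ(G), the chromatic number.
Clique number ω(G) = 3 (lower bound: χ ≥ ω).
The clique on [2, 6, 14] has size 3, forcing χ ≥ 3, and the coloring below uses 3 colors, so χ(G) = 3.
A valid 3-coloring: color 1: [6]; color 2: [2, 4, 9, 18, 20]; color 3: [3, 7, 14, 15, 19].

χ(G) = 3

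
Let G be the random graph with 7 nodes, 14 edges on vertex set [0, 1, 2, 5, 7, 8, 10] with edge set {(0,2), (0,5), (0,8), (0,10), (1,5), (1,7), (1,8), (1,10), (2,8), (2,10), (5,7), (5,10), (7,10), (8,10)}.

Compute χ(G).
Clique number ω(G) = 4 (lower bound: χ ≥ ω).
The clique on [0, 2, 8, 10] has size 4, forcing χ ≥ 4, and the coloring below uses 4 colors, so χ(G) = 4.
A valid 4-coloring: color 1: [10]; color 2: [5, 8]; color 3: [1, 2]; color 4: [0, 7].

χ(G) = 4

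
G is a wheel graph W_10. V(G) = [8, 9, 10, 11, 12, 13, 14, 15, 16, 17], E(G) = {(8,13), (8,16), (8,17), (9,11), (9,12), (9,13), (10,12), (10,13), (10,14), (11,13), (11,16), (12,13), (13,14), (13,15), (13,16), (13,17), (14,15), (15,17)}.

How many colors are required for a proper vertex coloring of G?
χ(G) = 4

Clique number ω(G) = 3 (lower bound: χ ≥ ω).
Odd cycle [15, 14, 10, 12, 9, 11, 16, 8, 17] needs 3 colors (χ ≥ 3).
Vertex 13 is adjacent to every vertex of [8, 9, 10, 11, 12, 14, 15, 16, 17], which already need 3 colors among themselves, so 13 needs a new color (χ ≥ 4).
The coloring below uses 4 colors, so χ(G) = 4.
A valid 4-coloring: color 1: [13]; color 2: [8, 9, 10, 15]; color 3: [11, 12, 14, 17]; color 4: [16].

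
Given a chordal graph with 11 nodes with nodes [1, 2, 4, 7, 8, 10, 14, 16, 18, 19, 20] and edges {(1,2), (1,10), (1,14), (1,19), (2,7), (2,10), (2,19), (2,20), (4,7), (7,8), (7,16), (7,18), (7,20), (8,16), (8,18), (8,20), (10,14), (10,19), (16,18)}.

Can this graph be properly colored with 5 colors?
Yes, G is 5-colorable

A valid 5-coloring: color 1: [1, 7]; color 2: [2, 4, 8, 14]; color 3: [10, 18, 20]; color 4: [16, 19].
(χ(G) = 4 ≤ 5.)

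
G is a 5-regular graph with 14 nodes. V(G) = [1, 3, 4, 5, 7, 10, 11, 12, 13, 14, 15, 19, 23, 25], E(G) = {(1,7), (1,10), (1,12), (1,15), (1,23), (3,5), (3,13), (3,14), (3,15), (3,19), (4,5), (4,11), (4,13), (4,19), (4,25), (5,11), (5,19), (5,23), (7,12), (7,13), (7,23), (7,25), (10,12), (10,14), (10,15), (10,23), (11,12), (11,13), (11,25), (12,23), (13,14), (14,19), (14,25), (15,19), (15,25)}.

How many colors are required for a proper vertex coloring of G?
Clique number ω(G) = 4 (lower bound: χ ≥ ω).
The clique on [1, 10, 12, 23] has size 4, forcing χ ≥ 4, and the coloring below uses 4 colors, so χ(G) = 4.
A valid 4-coloring: color 1: [1, 5, 13, 25]; color 2: [7, 10, 11, 19]; color 3: [4, 14, 15, 23]; color 4: [3, 12].

χ(G) = 4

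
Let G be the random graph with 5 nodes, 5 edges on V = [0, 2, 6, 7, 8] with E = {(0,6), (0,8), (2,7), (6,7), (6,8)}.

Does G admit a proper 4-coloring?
A valid 4-coloring: color 1: [2, 6]; color 2: [7, 8]; color 3: [0].
(χ(G) = 3 ≤ 4.)

Yes, G is 4-colorable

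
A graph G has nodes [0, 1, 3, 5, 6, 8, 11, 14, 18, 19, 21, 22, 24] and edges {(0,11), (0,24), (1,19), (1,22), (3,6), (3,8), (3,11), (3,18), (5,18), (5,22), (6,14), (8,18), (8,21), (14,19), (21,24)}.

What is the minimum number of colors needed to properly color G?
Clique number ω(G) = 3 (lower bound: χ ≥ ω).
The clique on [3, 8, 18] has size 3, forcing χ ≥ 3, and the coloring below uses 3 colors, so χ(G) = 3.
A valid 3-coloring: color 1: [0, 1, 3, 5, 14, 21]; color 2: [6, 11, 18, 19, 22, 24]; color 3: [8].

χ(G) = 3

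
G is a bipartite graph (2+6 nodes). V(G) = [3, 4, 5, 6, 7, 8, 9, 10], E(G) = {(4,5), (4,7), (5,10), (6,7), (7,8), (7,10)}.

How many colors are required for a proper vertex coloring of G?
Clique number ω(G) = 2 (lower bound: χ ≥ ω).
The graph is bipartite (no odd cycle), so 2 colors suffice: χ(G) = 2.
A valid 2-coloring: color 1: [3, 5, 7, 9]; color 2: [4, 6, 8, 10].

χ(G) = 2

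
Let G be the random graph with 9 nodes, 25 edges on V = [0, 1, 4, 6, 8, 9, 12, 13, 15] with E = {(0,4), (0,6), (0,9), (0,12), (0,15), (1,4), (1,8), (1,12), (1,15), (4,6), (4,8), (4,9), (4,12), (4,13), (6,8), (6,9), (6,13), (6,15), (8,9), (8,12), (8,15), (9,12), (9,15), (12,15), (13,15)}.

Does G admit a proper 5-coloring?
A valid 5-coloring: color 1: [4, 15]; color 2: [1, 9, 13]; color 3: [6, 12]; color 4: [0, 8].
(χ(G) = 4 ≤ 5.)

Yes, G is 5-colorable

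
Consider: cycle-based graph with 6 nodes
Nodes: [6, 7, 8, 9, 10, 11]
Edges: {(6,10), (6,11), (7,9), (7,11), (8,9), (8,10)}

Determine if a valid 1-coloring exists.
No, G is not 1-colorable

Edge (8,9) forces its endpoints to differ, so 1 color is not enough.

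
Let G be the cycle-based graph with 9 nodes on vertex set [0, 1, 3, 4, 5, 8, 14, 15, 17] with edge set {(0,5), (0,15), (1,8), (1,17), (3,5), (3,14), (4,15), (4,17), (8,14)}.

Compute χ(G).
Clique number ω(G) = 2 (lower bound: χ ≥ ω).
Odd cycle [5, 0, 15, 4, 17, 1, 8, 14, 3] needs 3 colors (χ ≥ 3).
The coloring below uses 3 colors, so χ(G) = 3.
A valid 3-coloring: color 1: [5, 14, 15, 17]; color 2: [0, 1, 3, 4]; color 3: [8].

χ(G) = 3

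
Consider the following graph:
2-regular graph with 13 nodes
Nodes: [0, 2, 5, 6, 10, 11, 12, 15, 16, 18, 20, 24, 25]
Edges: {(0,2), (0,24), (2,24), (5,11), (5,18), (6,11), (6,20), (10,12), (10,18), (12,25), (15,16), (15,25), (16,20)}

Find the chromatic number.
χ(G) = 3

Clique number ω(G) = 3 (lower bound: χ ≥ ω).
The clique on [0, 2, 24] has size 3, forcing χ ≥ 3, and the coloring below uses 3 colors, so χ(G) = 3.
A valid 3-coloring: color 1: [11, 12, 15, 18, 20, 24]; color 2: [2, 5, 6, 10, 16, 25]; color 3: [0].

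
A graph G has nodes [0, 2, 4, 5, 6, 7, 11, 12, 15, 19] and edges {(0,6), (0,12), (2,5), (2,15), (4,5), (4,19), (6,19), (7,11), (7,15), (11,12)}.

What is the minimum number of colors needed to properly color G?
χ(G) = 2

Clique number ω(G) = 2 (lower bound: χ ≥ ω).
The graph is bipartite (no odd cycle), so 2 colors suffice: χ(G) = 2.
A valid 2-coloring: color 1: [2, 4, 6, 7, 12]; color 2: [0, 5, 11, 15, 19].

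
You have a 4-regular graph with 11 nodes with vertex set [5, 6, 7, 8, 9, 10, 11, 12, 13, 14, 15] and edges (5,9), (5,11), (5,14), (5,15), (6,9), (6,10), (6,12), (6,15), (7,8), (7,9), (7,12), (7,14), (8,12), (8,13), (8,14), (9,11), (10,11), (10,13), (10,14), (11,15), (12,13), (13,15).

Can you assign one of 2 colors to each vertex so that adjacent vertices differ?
The clique on vertices [5, 9, 11] has size 3 > 2, so it alone needs 3 colors.

No, G is not 2-colorable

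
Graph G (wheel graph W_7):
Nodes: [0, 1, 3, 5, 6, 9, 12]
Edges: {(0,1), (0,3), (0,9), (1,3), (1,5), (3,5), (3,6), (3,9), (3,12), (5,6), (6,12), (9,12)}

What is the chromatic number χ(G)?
Clique number ω(G) = 3 (lower bound: χ ≥ ω).
The clique on [0, 3, 9] has size 3, forcing χ ≥ 3, and the coloring below uses 3 colors, so χ(G) = 3.
A valid 3-coloring: color 1: [3]; color 2: [0, 5, 12]; color 3: [1, 6, 9].

χ(G) = 3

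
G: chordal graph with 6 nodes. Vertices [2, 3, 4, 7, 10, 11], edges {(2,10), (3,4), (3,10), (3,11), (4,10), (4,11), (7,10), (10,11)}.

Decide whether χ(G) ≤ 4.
Yes, G is 4-colorable

A valid 4-coloring: color 1: [10]; color 2: [2, 7, 11]; color 3: [3]; color 4: [4].
(χ(G) = 4 ≤ 4.)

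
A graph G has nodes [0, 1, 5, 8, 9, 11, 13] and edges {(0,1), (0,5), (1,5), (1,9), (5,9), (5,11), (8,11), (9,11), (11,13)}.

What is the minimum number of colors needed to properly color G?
χ(G) = 3

Clique number ω(G) = 3 (lower bound: χ ≥ ω).
The clique on [0, 1, 5] has size 3, forcing χ ≥ 3, and the coloring below uses 3 colors, so χ(G) = 3.
A valid 3-coloring: color 1: [5, 8, 13]; color 2: [1, 11]; color 3: [0, 9].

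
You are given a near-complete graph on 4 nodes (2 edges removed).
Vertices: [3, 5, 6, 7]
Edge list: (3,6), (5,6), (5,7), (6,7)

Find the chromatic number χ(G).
χ(G) = 3

Clique number ω(G) = 3 (lower bound: χ ≥ ω).
The clique on [5, 6, 7] has size 3, forcing χ ≥ 3, and the coloring below uses 3 colors, so χ(G) = 3.
A valid 3-coloring: color 1: [6]; color 2: [3, 5]; color 3: [7].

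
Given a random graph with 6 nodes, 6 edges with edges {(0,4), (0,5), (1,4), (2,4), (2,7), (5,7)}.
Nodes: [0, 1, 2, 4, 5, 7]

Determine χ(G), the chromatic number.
χ(G) = 3

Clique number ω(G) = 2 (lower bound: χ ≥ ω).
Odd cycle [2, 7, 5, 0, 4] needs 3 colors (χ ≥ 3).
The coloring below uses 3 colors, so χ(G) = 3.
A valid 3-coloring: color 1: [4, 7]; color 2: [0, 1, 2]; color 3: [5].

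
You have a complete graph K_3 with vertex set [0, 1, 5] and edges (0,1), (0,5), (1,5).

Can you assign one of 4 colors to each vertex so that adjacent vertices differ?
A valid 4-coloring: color 1: [1]; color 2: [5]; color 3: [0].
(χ(G) = 3 ≤ 4.)

Yes, G is 4-colorable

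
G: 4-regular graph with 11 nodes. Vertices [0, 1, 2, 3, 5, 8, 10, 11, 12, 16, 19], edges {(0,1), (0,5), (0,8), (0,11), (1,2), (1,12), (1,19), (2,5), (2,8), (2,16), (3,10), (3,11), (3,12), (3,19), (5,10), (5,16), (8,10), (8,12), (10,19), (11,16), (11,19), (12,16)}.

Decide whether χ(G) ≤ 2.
No, G is not 2-colorable

The clique on vertices [2, 5, 16] has size 3 > 2, so it alone needs 3 colors.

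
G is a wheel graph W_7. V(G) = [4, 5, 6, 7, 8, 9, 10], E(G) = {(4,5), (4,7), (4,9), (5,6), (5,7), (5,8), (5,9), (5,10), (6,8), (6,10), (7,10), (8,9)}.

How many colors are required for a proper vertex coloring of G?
Clique number ω(G) = 3 (lower bound: χ ≥ ω).
The clique on [5, 8, 9] has size 3, forcing χ ≥ 3, and the coloring below uses 3 colors, so χ(G) = 3.
A valid 3-coloring: color 1: [5]; color 2: [4, 8, 10]; color 3: [6, 7, 9].

χ(G) = 3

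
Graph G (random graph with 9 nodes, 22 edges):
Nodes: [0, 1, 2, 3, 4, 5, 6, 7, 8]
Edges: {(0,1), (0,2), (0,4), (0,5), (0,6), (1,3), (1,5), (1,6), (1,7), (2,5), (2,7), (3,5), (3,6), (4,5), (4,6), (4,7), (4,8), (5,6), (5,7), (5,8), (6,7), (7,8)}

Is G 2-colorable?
No, G is not 2-colorable

The clique on vertices [4, 5, 7, 8] has size 4 > 2, so it alone needs 4 colors.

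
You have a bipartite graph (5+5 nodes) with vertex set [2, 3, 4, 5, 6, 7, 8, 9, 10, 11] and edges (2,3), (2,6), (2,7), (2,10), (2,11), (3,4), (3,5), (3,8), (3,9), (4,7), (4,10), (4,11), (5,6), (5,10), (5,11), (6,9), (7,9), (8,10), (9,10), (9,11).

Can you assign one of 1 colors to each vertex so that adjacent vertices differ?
Edge (2,3) forces its endpoints to differ, so 1 color is not enough.

No, G is not 1-colorable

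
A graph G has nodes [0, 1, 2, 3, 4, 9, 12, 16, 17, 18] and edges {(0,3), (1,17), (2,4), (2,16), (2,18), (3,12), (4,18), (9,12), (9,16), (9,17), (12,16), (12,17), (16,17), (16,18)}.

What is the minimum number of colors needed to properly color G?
Clique number ω(G) = 4 (lower bound: χ ≥ ω).
The clique on [9, 12, 16, 17] has size 4, forcing χ ≥ 4, and the coloring below uses 4 colors, so χ(G) = 4.
A valid 4-coloring: color 1: [1, 3, 4, 16]; color 2: [0, 2, 17]; color 3: [12, 18]; color 4: [9].

χ(G) = 4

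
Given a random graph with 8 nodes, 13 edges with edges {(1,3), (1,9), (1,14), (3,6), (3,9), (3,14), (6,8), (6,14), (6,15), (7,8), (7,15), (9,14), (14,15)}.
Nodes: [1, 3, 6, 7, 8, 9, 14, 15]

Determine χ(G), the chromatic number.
Clique number ω(G) = 4 (lower bound: χ ≥ ω).
The clique on [1, 3, 9, 14] has size 4, forcing χ ≥ 4, and the coloring below uses 4 colors, so χ(G) = 4.
A valid 4-coloring: color 1: [8, 14]; color 2: [3, 15]; color 3: [6, 7, 9]; color 4: [1].

χ(G) = 4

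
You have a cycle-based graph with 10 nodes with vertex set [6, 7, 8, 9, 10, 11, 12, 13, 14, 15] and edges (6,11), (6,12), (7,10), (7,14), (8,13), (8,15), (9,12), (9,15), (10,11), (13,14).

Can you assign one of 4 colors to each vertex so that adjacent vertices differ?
A valid 4-coloring: color 1: [6, 8, 9, 10, 14]; color 2: [7, 11, 12, 13, 15].
(χ(G) = 2 ≤ 4.)

Yes, G is 4-colorable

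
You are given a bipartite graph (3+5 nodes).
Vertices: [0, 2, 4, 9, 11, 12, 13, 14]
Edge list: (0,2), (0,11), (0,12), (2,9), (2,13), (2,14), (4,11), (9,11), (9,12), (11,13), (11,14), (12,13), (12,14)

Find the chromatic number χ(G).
χ(G) = 2

Clique number ω(G) = 2 (lower bound: χ ≥ ω).
The graph is bipartite (no odd cycle), so 2 colors suffice: χ(G) = 2.
A valid 2-coloring: color 1: [2, 11, 12]; color 2: [0, 4, 9, 13, 14].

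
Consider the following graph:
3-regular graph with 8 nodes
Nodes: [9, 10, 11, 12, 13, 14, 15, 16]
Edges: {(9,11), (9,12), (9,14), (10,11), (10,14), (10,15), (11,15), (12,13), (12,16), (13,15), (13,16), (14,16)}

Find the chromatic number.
χ(G) = 3

Clique number ω(G) = 3 (lower bound: χ ≥ ω).
The clique on [10, 11, 15] has size 3, forcing χ ≥ 3, and the coloring below uses 3 colors, so χ(G) = 3.
A valid 3-coloring: color 1: [12, 14, 15]; color 2: [9, 10, 16]; color 3: [11, 13].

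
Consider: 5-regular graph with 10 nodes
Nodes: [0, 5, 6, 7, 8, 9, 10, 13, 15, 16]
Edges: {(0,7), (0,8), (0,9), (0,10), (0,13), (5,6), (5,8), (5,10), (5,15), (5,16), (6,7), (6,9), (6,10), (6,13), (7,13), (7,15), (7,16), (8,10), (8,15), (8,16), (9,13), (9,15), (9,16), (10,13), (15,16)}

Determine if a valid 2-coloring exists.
The clique on vertices [5, 8, 15, 16] has size 4 > 2, so it alone needs 4 colors.

No, G is not 2-colorable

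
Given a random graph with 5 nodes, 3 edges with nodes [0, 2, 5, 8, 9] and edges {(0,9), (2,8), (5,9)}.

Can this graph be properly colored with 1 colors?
Edge (2,8) forces its endpoints to differ, so 1 color is not enough.

No, G is not 1-colorable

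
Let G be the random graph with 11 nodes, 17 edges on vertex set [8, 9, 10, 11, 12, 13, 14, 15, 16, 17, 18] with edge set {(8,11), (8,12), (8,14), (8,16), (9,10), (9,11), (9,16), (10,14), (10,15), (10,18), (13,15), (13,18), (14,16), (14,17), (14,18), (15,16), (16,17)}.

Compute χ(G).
Clique number ω(G) = 3 (lower bound: χ ≥ ω).
The clique on [8, 14, 16] has size 3, forcing χ ≥ 3, and the coloring below uses 3 colors, so χ(G) = 3.
A valid 3-coloring: color 1: [10, 11, 12, 13, 16]; color 2: [9, 14, 15]; color 3: [8, 17, 18].

χ(G) = 3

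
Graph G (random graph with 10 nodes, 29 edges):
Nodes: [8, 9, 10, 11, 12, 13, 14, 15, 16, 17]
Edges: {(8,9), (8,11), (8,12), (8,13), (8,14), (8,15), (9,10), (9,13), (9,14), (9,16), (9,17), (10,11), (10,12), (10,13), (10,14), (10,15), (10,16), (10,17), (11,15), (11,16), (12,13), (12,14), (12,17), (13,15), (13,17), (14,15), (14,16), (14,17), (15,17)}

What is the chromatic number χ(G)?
χ(G) = 4

Clique number ω(G) = 4 (lower bound: χ ≥ ω).
The clique on [9, 10, 13, 17] has size 4, forcing χ ≥ 4, and the coloring below uses 4 colors, so χ(G) = 4.
A valid 4-coloring: color 1: [8, 10]; color 2: [11, 13, 14]; color 3: [16, 17]; color 4: [9, 12, 15].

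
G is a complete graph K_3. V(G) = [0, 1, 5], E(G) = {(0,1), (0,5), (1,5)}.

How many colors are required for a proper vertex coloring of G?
Clique number ω(G) = 3 (lower bound: χ ≥ ω).
The clique on [0, 1, 5] has size 3, forcing χ ≥ 3, and the coloring below uses 3 colors, so χ(G) = 3.
A valid 3-coloring: color 1: [0]; color 2: [1]; color 3: [5].

χ(G) = 3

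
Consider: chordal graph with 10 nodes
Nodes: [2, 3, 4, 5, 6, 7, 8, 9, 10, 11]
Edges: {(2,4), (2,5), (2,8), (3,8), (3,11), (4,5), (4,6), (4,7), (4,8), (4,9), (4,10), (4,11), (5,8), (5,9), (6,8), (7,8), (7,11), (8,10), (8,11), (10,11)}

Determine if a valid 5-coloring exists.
Yes, G is 5-colorable

A valid 5-coloring: color 1: [3, 4]; color 2: [8, 9]; color 3: [5, 6, 11]; color 4: [2, 7, 10].
(χ(G) = 4 ≤ 5.)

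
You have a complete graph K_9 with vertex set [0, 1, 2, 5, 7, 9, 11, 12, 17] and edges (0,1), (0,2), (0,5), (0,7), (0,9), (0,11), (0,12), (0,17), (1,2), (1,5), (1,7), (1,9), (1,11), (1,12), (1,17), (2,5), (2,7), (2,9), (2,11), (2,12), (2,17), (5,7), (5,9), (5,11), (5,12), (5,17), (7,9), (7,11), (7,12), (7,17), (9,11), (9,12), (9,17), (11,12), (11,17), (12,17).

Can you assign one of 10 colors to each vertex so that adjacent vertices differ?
A valid 10-coloring: color 1: [12]; color 2: [5]; color 3: [17]; color 4: [0]; color 5: [7]; color 6: [9]; color 7: [2]; color 8: [11]; color 9: [1].
(χ(G) = 9 ≤ 10.)

Yes, G is 10-colorable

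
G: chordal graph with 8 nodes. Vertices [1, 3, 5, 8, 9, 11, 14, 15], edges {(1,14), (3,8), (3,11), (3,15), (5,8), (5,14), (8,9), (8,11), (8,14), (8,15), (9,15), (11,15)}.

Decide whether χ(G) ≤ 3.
The clique on vertices [3, 8, 11, 15] has size 4 > 3, so it alone needs 4 colors.

No, G is not 3-colorable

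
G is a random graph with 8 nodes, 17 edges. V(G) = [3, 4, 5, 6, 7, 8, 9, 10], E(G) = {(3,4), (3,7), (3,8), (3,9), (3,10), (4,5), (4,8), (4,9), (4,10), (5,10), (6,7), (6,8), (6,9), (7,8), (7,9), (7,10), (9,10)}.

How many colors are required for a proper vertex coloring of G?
χ(G) = 4

Clique number ω(G) = 4 (lower bound: χ ≥ ω).
The clique on [3, 4, 9, 10] has size 4, forcing χ ≥ 4, and the coloring below uses 4 colors, so χ(G) = 4.
A valid 4-coloring: color 1: [4, 7]; color 2: [8, 10]; color 3: [3, 5, 6]; color 4: [9].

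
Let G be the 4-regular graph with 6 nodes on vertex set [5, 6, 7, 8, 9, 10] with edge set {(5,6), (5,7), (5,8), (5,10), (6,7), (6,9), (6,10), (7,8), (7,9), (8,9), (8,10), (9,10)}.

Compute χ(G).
χ(G) = 3

Clique number ω(G) = 3 (lower bound: χ ≥ ω).
The clique on [8, 9, 10] has size 3, forcing χ ≥ 3, and the coloring below uses 3 colors, so χ(G) = 3.
A valid 3-coloring: color 1: [5, 9]; color 2: [6, 8]; color 3: [7, 10].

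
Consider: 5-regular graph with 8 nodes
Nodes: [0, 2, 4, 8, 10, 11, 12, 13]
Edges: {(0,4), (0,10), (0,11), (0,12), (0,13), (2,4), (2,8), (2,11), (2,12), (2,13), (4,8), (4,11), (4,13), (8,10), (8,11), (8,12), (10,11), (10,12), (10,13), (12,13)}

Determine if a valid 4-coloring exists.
Yes, G is 4-colorable

A valid 4-coloring: color 1: [0, 2]; color 2: [8, 13]; color 3: [11, 12]; color 4: [4, 10].
(χ(G) = 4 ≤ 4.)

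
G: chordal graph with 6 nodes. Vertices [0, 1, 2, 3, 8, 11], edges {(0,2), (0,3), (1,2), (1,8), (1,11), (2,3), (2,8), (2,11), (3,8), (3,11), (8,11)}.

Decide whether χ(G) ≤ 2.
The clique on vertices [1, 2, 8, 11] has size 4 > 2, so it alone needs 4 colors.

No, G is not 2-colorable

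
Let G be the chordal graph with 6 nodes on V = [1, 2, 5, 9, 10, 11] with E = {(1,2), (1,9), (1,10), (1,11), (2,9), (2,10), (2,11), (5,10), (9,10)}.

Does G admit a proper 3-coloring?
No, G is not 3-colorable

The clique on vertices [1, 2, 9, 10] has size 4 > 3, so it alone needs 4 colors.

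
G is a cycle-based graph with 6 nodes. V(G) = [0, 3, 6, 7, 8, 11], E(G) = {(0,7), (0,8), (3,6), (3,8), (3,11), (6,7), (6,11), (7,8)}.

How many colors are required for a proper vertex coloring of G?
χ(G) = 3

Clique number ω(G) = 3 (lower bound: χ ≥ ω).
The clique on [0, 7, 8] has size 3, forcing χ ≥ 3, and the coloring below uses 3 colors, so χ(G) = 3.
A valid 3-coloring: color 1: [3, 7]; color 2: [6, 8]; color 3: [0, 11].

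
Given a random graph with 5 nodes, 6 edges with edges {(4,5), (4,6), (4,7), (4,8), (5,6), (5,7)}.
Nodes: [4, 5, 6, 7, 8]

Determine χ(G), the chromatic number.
Clique number ω(G) = 3 (lower bound: χ ≥ ω).
The clique on [4, 5, 6] has size 3, forcing χ ≥ 3, and the coloring below uses 3 colors, so χ(G) = 3.
A valid 3-coloring: color 1: [4]; color 2: [5, 8]; color 3: [6, 7].

χ(G) = 3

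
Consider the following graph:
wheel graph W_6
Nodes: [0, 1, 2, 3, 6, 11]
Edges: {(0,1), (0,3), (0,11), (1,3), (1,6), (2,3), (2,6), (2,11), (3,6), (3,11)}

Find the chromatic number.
χ(G) = 4

Clique number ω(G) = 3 (lower bound: χ ≥ ω).
Odd cycle [1, 0, 11, 2, 6] needs 3 colors (χ ≥ 3).
Vertex 3 is adjacent to every vertex of [0, 1, 2, 6, 11], which already need 3 colors among themselves, so 3 needs a new color (χ ≥ 4).
The coloring below uses 4 colors, so χ(G) = 4.
A valid 4-coloring: color 1: [3]; color 2: [1, 2]; color 3: [0, 6]; color 4: [11].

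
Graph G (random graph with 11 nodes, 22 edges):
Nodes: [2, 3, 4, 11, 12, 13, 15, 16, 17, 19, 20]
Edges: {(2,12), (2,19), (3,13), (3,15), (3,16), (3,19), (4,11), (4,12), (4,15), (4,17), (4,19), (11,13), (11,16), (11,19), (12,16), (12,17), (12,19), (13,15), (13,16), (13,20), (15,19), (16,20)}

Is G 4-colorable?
Yes, G is 4-colorable

A valid 4-coloring: color 1: [13, 17, 19]; color 2: [2, 3, 4, 20]; color 3: [11, 12, 15]; color 4: [16].
(χ(G) = 4 ≤ 4.)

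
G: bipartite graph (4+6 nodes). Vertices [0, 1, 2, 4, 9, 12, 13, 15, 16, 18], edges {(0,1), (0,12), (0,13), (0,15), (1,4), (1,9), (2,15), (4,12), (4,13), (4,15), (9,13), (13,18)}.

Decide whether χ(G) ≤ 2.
Yes, G is 2-colorable

A valid 2-coloring: color 1: [1, 12, 13, 15, 16]; color 2: [0, 2, 4, 9, 18].
(χ(G) = 2 ≤ 2.)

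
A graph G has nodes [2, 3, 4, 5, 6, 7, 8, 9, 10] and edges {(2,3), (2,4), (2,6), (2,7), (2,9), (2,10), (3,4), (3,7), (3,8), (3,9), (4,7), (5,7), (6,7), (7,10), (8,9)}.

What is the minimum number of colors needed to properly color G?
χ(G) = 4

Clique number ω(G) = 4 (lower bound: χ ≥ ω).
The clique on [2, 3, 4, 7] has size 4, forcing χ ≥ 4, and the coloring below uses 4 colors, so χ(G) = 4.
A valid 4-coloring: color 1: [2, 5, 8]; color 2: [7, 9]; color 3: [3, 6, 10]; color 4: [4].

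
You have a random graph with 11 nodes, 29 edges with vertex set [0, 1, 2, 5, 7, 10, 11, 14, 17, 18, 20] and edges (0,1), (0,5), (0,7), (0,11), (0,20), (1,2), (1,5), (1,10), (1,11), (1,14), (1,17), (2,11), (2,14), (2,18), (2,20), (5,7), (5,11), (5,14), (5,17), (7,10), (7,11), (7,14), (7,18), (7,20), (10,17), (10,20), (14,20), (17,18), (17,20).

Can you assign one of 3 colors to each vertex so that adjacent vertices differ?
The clique on vertices [0, 1, 5, 11] has size 4 > 3, so it alone needs 4 colors.

No, G is not 3-colorable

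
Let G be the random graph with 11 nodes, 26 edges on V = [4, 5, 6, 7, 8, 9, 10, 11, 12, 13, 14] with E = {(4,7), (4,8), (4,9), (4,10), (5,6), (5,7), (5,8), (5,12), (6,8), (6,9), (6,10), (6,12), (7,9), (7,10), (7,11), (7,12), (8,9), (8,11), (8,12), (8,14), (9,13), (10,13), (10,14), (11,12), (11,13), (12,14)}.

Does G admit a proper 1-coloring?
The clique on vertices [5, 6, 8, 12] has size 4 > 1, so it alone needs 4 colors.

No, G is not 1-colorable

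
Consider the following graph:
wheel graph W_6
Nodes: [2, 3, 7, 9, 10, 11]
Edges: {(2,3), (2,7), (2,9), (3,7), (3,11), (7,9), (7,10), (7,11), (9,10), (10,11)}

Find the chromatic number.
χ(G) = 4

Clique number ω(G) = 3 (lower bound: χ ≥ ω).
Odd cycle [9, 10, 11, 3, 2] needs 3 colors (χ ≥ 3).
Vertex 7 is adjacent to every vertex of [2, 3, 9, 10, 11], which already need 3 colors among themselves, so 7 needs a new color (χ ≥ 4).
The coloring below uses 4 colors, so χ(G) = 4.
A valid 4-coloring: color 1: [7]; color 2: [3, 9]; color 3: [2, 10]; color 4: [11].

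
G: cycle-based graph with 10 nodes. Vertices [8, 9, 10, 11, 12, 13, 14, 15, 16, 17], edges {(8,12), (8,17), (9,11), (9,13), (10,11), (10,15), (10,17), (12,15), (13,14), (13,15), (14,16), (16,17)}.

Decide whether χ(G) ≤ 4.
A valid 4-coloring: color 1: [10, 12, 13, 16]; color 2: [11, 14, 15, 17]; color 3: [8, 9].
(χ(G) = 3 ≤ 4.)

Yes, G is 4-colorable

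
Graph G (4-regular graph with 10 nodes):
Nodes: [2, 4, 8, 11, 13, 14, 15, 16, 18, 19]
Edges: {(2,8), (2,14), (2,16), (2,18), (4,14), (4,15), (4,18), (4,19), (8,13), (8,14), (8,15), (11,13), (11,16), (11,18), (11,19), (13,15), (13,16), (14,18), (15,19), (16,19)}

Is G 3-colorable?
Suppose a proper 3-coloring c exists. The clique [2, 8, 14] takes 3 distinct colors; by symmetry let c(2) = 1, c(8) = 2, c(14) = 3.
- Vertex 18: neighbors [2, 14] already have colors [1, 3] ⇒ c(18) = 2.
- Vertex 4: neighbors [18, 14] already have colors [2, 3] ⇒ c(4) = 1.
- Vertex 15: neighbors [4, 8] already have colors [1, 2] ⇒ c(15) = 3.
- Vertex 13: neighbors [8, 15] already have colors [2, 3] ⇒ c(13) = 1.
- Vertex 11: neighbors [13, 18] already have colors [1, 2] ⇒ c(11) = 3.
- Vertex 16: neighbors [2, 11] already have colors [1, 3] ⇒ c(16) = 2.
- Vertex 19: neighbors [4, 16, 11] already have colors [1, 2, 3] — all 3 colors blocked. Contradiction.
The forced assignments end in a contradiction, so G has no proper 3-coloring (χ ≥ 4).

No, G is not 3-colorable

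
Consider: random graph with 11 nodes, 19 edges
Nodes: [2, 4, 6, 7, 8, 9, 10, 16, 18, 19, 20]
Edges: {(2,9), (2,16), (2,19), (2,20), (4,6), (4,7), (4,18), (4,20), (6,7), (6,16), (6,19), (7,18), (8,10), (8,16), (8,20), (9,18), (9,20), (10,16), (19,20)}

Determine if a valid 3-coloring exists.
A valid 3-coloring: color 1: [6, 10, 18, 20]; color 2: [2, 4, 8]; color 3: [7, 9, 16, 19].
(χ(G) = 3 ≤ 3.)

Yes, G is 3-colorable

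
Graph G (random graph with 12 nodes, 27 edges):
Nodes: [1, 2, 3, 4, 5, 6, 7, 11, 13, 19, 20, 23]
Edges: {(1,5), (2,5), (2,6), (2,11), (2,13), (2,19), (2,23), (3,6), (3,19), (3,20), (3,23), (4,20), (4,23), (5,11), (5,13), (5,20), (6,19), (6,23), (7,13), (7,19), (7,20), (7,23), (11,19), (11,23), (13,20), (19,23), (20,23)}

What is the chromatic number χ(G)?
χ(G) = 4

Clique number ω(G) = 4 (lower bound: χ ≥ ω).
The clique on [2, 11, 19, 23] has size 4, forcing χ ≥ 4, and the coloring below uses 4 colors, so χ(G) = 4.
A valid 4-coloring: color 1: [5, 23]; color 2: [1, 19, 20]; color 3: [2, 3, 4, 7]; color 4: [6, 11, 13].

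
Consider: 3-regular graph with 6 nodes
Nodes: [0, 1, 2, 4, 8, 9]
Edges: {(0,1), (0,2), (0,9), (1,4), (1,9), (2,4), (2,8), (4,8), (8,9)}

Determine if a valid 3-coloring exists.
A valid 3-coloring: color 1: [0, 8]; color 2: [1, 2]; color 3: [4, 9].
(χ(G) = 3 ≤ 3.)

Yes, G is 3-colorable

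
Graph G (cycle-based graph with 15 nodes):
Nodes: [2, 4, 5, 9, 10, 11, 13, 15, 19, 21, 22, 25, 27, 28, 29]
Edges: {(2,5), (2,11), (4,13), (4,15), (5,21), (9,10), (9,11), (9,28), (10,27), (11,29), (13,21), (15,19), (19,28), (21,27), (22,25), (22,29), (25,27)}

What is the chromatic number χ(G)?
Clique number ω(G) = 2 (lower bound: χ ≥ ω).
Odd cycle [10, 27, 21, 5, 2, 11, 9] needs 3 colors (χ ≥ 3).
The coloring below uses 3 colors, so χ(G) = 3.
A valid 3-coloring: color 1: [5, 11, 13, 15, 22, 27, 28]; color 2: [2, 4, 9, 19, 21, 25, 29]; color 3: [10].

χ(G) = 3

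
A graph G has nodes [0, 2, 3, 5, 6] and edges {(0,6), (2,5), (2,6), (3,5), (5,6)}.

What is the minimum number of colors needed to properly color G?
χ(G) = 3

Clique number ω(G) = 3 (lower bound: χ ≥ ω).
The clique on [2, 5, 6] has size 3, forcing χ ≥ 3, and the coloring below uses 3 colors, so χ(G) = 3.
A valid 3-coloring: color 1: [3, 6]; color 2: [0, 5]; color 3: [2].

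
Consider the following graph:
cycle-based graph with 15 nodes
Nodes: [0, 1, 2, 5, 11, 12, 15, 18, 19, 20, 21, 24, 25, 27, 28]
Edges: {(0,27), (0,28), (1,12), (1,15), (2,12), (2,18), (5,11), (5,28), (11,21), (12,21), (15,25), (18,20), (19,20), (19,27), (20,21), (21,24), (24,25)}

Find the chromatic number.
χ(G) = 3

Clique number ω(G) = 2 (lower bound: χ ≥ ω).
Odd cycle [12, 2, 18, 20, 19, 27, 0, 28, 5, 11, 21] needs 3 colors (χ ≥ 3).
The coloring below uses 3 colors, so χ(G) = 3.
A valid 3-coloring: color 1: [0, 1, 2, 5, 19, 21, 25]; color 2: [11, 12, 15, 20, 24, 27, 28]; color 3: [18].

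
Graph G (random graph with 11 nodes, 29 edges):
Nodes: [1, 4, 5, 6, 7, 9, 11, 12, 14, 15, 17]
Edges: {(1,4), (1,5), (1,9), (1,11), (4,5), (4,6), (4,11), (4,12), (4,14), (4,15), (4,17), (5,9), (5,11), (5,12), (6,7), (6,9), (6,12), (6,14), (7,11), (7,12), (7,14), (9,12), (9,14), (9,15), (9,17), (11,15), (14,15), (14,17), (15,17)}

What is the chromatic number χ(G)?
χ(G) = 4

Clique number ω(G) = 4 (lower bound: χ ≥ ω).
The clique on [9, 14, 15, 17] has size 4, forcing χ ≥ 4, and the coloring below uses 4 colors, so χ(G) = 4.
A valid 4-coloring: color 1: [4, 7, 9]; color 2: [11, 12, 14]; color 3: [5, 6, 15]; color 4: [1, 17].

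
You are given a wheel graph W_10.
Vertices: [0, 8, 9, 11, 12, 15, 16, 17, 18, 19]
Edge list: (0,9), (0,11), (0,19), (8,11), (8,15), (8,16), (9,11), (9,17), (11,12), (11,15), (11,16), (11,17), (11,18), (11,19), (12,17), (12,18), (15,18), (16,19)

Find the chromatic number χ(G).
Clique number ω(G) = 3 (lower bound: χ ≥ ω).
Odd cycle [0, 19, 16, 8, 15, 18, 12, 17, 9] needs 3 colors (χ ≥ 3).
Vertex 11 is adjacent to every vertex of [0, 8, 9, 12, 15, 16, 17, 18, 19], which already need 3 colors among themselves, so 11 needs a new color (χ ≥ 4).
The coloring below uses 4 colors, so χ(G) = 4.
A valid 4-coloring: color 1: [11]; color 2: [0, 15, 16, 17]; color 3: [8, 9, 18, 19]; color 4: [12].

χ(G) = 4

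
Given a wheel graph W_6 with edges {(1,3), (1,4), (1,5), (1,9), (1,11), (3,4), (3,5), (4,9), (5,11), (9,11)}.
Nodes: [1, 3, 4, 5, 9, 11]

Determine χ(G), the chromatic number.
Clique number ω(G) = 3 (lower bound: χ ≥ ω).
Odd cycle [11, 9, 4, 3, 5] needs 3 colors (χ ≥ 3).
Vertex 1 is adjacent to every vertex of [3, 4, 5, 9, 11], which already need 3 colors among themselves, so 1 needs a new color (χ ≥ 4).
The coloring below uses 4 colors, so χ(G) = 4.
A valid 4-coloring: color 1: [1]; color 2: [3, 11]; color 3: [5, 9]; color 4: [4].

χ(G) = 4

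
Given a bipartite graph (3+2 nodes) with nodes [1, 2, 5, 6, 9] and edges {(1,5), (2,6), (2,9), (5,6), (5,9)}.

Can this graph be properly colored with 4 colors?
Yes, G is 4-colorable

A valid 4-coloring: color 1: [2, 5]; color 2: [1, 6, 9].
(χ(G) = 2 ≤ 4.)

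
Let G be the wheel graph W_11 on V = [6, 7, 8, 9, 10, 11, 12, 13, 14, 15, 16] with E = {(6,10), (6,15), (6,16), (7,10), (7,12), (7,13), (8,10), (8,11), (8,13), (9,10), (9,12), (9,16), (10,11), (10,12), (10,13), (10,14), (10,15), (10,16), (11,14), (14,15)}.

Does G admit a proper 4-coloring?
Yes, G is 4-colorable

A valid 4-coloring: color 1: [10]; color 2: [6, 7, 8, 9, 14]; color 3: [11, 12, 13, 15, 16].
(χ(G) = 3 ≤ 4.)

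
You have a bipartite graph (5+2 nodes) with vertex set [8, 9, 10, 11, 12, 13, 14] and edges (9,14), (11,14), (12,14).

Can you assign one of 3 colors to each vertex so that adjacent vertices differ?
Yes, G is 3-colorable

A valid 3-coloring: color 1: [8, 10, 13, 14]; color 2: [9, 11, 12].
(χ(G) = 2 ≤ 3.)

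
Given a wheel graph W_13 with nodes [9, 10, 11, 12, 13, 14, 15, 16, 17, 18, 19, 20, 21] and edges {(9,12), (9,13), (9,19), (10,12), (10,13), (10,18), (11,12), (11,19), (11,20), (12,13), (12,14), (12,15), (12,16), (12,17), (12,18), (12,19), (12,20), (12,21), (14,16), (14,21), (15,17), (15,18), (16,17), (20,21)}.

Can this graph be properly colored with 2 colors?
No, G is not 2-colorable

The clique on vertices [9, 12, 19] has size 3 > 2, so it alone needs 3 colors.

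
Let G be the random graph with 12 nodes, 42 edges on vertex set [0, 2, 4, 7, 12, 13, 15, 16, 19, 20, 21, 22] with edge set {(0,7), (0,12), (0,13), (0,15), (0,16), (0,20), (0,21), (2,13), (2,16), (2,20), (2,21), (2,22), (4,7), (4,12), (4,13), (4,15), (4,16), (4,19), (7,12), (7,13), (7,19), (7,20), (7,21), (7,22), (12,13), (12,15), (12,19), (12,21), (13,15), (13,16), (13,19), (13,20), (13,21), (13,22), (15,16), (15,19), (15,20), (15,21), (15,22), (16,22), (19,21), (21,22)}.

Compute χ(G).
χ(G) = 5

Clique number ω(G) = 5 (lower bound: χ ≥ ω).
The clique on [0, 12, 13, 15, 21] has size 5, forcing χ ≥ 5, and the coloring below uses 5 colors, so χ(G) = 5.
A valid 5-coloring: color 1: [13]; color 2: [2, 7, 15]; color 3: [4, 20, 21]; color 4: [0, 19, 22]; color 5: [12, 16].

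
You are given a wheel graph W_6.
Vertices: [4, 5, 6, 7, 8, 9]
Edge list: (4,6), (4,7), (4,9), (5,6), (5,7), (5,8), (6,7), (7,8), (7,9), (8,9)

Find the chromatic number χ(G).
Clique number ω(G) = 3 (lower bound: χ ≥ ω).
Odd cycle [4, 6, 5, 8, 9] needs 3 colors (χ ≥ 3).
Vertex 7 is adjacent to every vertex of [4, 5, 6, 8, 9], which already need 3 colors among themselves, so 7 needs a new color (χ ≥ 4).
The coloring below uses 4 colors, so χ(G) = 4.
A valid 4-coloring: color 1: [7]; color 2: [4, 8]; color 3: [6, 9]; color 4: [5].

χ(G) = 4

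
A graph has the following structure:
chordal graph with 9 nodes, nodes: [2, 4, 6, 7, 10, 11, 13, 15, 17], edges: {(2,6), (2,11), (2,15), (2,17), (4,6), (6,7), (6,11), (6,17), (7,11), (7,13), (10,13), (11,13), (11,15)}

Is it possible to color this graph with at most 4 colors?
Yes, G is 4-colorable

A valid 4-coloring: color 1: [4, 10, 11, 17]; color 2: [6, 13, 15]; color 3: [2, 7].
(χ(G) = 3 ≤ 4.)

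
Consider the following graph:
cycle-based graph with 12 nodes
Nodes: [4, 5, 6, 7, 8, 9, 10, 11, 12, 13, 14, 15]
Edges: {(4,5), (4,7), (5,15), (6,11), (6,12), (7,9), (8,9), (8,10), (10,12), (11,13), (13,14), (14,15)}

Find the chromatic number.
χ(G) = 2

Clique number ω(G) = 2 (lower bound: χ ≥ ω).
The graph is bipartite (no odd cycle), so 2 colors suffice: χ(G) = 2.
A valid 2-coloring: color 1: [5, 7, 8, 11, 12, 14]; color 2: [4, 6, 9, 10, 13, 15].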